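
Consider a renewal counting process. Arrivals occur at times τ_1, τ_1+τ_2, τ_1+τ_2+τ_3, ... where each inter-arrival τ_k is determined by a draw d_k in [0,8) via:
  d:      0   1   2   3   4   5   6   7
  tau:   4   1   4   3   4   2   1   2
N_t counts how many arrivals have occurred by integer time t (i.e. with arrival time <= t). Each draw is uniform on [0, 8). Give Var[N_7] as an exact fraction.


224533095/268435456

Inter-arrival values over d=0..7: [4, 1, 4, 3, 4, 2, 1, 2]
Each d has probability 1/8, so the pmf of τ is: f(1) = 1/4, f(2) = 1/4, f(3) = 1/8, f(4) = 3/8
Let p_n(j) = P(N_n = j), with p_0 = [1]. Condition on τ_1: p_n(0) = P(τ > n), and for j >= 1, p_n(j) = Σ_{k<=n} f(k)·p_{n−k}(j−1)
p_1 = [3/4, 1/4]  (j = 0..1)
p_2 = [1/2, 7/16, 1/16]  (j = 0..2)
p_3 = [3/8, 7/16, 11/64, 1/64]  (j = 0..3)
p_4 = [0, 11/16, 1/4, 15/256, 1/256]  (j = 0..4)
p_5 = [0, 7/16, 55/128, 29/256, 19/1024, 1/1024]  (j = 0..5)
p_6 = [0, 15/64, 1/2, 55/256, 23/512, 23/4096, 1/4096]  (j = 0..6)
p_7 = [0, 9/64, 107/256, 21/64, 195/2048, 67/4096, 27/16384, 1/16384]  (j = 0..7)
E[N_7] = Σ j·p_7(j) = 39877/16384;  E[N_7²] = Σ j²·p_7(j) = 110761/16384
Var[N_7] = 110761/16384 − (39877/16384)² = 224533095/268435456


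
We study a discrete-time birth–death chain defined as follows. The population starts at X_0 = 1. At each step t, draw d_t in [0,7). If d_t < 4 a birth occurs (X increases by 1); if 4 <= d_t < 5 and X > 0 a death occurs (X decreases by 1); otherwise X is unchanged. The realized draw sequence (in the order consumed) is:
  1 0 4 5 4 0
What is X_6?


2

t=0: X=1, d=1 → birth, X_1=2
t=1: X=2, d=0 → birth, X_2=3
t=2: X=3, d=4 → death, X_3=2
t=3: X=2, d=5 → hold, X_4=2
t=4: X=2, d=4 → death, X_5=1
t=5: X=1, d=0 → birth, X_6=2


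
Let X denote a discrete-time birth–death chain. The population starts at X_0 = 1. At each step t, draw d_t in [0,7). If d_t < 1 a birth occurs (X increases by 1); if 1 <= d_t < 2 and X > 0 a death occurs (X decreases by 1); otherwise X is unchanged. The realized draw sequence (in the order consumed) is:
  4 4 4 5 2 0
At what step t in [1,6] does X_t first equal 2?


6

t=0: X=1, d=4 → hold, X_1=1
t=1: X=1, d=4 → hold, X_2=1
t=2: X=1, d=4 → hold, X_3=1
t=3: X=1, d=5 → hold, X_4=1
t=4: X=1, d=2 → hold, X_5=1
t=5: X=1, d=0 → birth, X_6=2


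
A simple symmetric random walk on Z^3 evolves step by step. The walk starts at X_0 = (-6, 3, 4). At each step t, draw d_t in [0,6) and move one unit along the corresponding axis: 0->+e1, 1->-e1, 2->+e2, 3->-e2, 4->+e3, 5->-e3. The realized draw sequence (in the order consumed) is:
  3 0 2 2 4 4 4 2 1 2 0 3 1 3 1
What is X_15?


(-7, 4, 7)

t=0: X=(-6, 3, 4), d=3 → -e2, X_1=(-6, 2, 4)
t=1: X=(-6, 2, 4), d=0 → +e1, X_2=(-5, 2, 4)
t=2: X=(-5, 2, 4), d=2 → +e2, X_3=(-5, 3, 4)
t=3: X=(-5, 3, 4), d=2 → +e2, X_4=(-5, 4, 4)
t=4: X=(-5, 4, 4), d=4 → +e3, X_5=(-5, 4, 5)
t=5: X=(-5, 4, 5), d=4 → +e3, X_6=(-5, 4, 6)
t=6: X=(-5, 4, 6), d=4 → +e3, X_7=(-5, 4, 7)
t=7: X=(-5, 4, 7), d=2 → +e2, X_8=(-5, 5, 7)
t=8: X=(-5, 5, 7), d=1 → -e1, X_9=(-6, 5, 7)
t=9: X=(-6, 5, 7), d=2 → +e2, X_10=(-6, 6, 7)
t=10: X=(-6, 6, 7), d=0 → +e1, X_11=(-5, 6, 7)
t=11: X=(-5, 6, 7), d=3 → -e2, X_12=(-5, 5, 7)
t=12: X=(-5, 5, 7), d=1 → -e1, X_13=(-6, 5, 7)
t=13: X=(-6, 5, 7), d=3 → -e2, X_14=(-6, 4, 7)
t=14: X=(-6, 4, 7), d=1 → -e1, X_15=(-7, 4, 7)


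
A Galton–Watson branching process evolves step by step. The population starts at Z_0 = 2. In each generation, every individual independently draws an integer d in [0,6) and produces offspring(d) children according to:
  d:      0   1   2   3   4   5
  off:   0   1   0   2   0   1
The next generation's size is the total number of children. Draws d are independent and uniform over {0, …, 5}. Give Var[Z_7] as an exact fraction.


1317760/4782969

Outcome values over d=0..5: [0, 1, 0, 2, 0, 1]
Σy = 4, Σy² = 6, M = 6
μ = 4/6 = 2/3,  σ² = 6/6 − (2/3)² = 5/9
V_0 = 0, E_0 = 2
V_1 = 5/9·E_0 + (2/3)²·V_0 = 10/9;  E_1 = 4/3
V_2 = 5/9·E_1 + (2/3)²·V_1 = 100/81;  E_2 = 8/9
V_3 = 5/9·E_2 + (2/3)²·V_2 = 760/729;  E_3 = 16/27
V_4 = 5/9·E_3 + (2/3)²·V_3 = 5200/6561;  E_4 = 32/81
V_5 = 5/9·E_4 + (2/3)²·V_4 = 33760/59049;  E_5 = 64/243
V_6 = 5/9·E_5 + (2/3)²·V_5 = 212800/531441;  E_6 = 128/729
V_7 = 5/9·E_6 + (2/3)²·V_6 = 1317760/4782969;  E_7 = 256/2187


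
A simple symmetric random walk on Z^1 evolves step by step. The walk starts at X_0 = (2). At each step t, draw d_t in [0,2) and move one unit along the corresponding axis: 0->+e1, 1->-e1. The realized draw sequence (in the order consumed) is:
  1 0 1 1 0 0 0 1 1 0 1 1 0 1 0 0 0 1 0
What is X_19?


t=0: X=(2), d=1 → -e1, X_1=(1)
t=1: X=(1), d=0 → +e1, X_2=(2)
t=2: X=(2), d=1 → -e1, X_3=(1)
t=3: X=(1), d=1 → -e1, X_4=(0)
t=4: X=(0), d=0 → +e1, X_5=(1)
t=5: X=(1), d=0 → +e1, X_6=(2)
t=6: X=(2), d=0 → +e1, X_7=(3)
t=7: X=(3), d=1 → -e1, X_8=(2)
t=8: X=(2), d=1 → -e1, X_9=(1)
t=9: X=(1), d=0 → +e1, X_10=(2)
t=10: X=(2), d=1 → -e1, X_11=(1)
t=11: X=(1), d=1 → -e1, X_12=(0)
t=12: X=(0), d=0 → +e1, X_13=(1)
t=13: X=(1), d=1 → -e1, X_14=(0)
t=14: X=(0), d=0 → +e1, X_15=(1)
t=15: X=(1), d=0 → +e1, X_16=(2)
t=16: X=(2), d=0 → +e1, X_17=(3)
t=17: X=(3), d=1 → -e1, X_18=(2)
t=18: X=(2), d=0 → +e1, X_19=(3)

(3)


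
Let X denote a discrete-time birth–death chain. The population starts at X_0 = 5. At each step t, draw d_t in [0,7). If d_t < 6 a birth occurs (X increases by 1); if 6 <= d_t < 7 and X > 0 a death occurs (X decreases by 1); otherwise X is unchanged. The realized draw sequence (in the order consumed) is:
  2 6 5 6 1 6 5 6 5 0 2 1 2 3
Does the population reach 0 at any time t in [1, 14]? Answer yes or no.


t=0: X=5, d=2 → birth, X_1=6
t=1: X=6, d=6 → death, X_2=5
t=2: X=5, d=5 → birth, X_3=6
t=3: X=6, d=6 → death, X_4=5
t=4: X=5, d=1 → birth, X_5=6
t=5: X=6, d=6 → death, X_6=5
t=6: X=5, d=5 → birth, X_7=6
t=7: X=6, d=6 → death, X_8=5
t=8: X=5, d=5 → birth, X_9=6
t=9: X=6, d=0 → birth, X_10=7
t=10: X=7, d=2 → birth, X_11=8
t=11: X=8, d=1 → birth, X_12=9
t=12: X=9, d=2 → birth, X_13=10
t=13: X=10, d=3 → birth, X_14=11

no


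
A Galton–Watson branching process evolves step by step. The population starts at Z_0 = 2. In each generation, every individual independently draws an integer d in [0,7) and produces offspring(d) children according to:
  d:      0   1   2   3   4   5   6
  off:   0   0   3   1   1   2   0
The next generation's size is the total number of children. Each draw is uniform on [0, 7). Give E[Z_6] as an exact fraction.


2

Outcome values over d=0..6: [0, 0, 3, 1, 1, 2, 0]
Σy = 7, Σy² = 15, M = 7
μ = 7/7 = 1,  σ² = 15/7 − (1)² = 8/7
E[Z_0] = 2
E[Z_1] = 1·E[Z_0] = 2
E[Z_2] = 1·E[Z_1] = 2
E[Z_3] = 1·E[Z_2] = 2
E[Z_4] = 1·E[Z_3] = 2
E[Z_5] = 1·E[Z_4] = 2
E[Z_6] = 1·E[Z_5] = 2


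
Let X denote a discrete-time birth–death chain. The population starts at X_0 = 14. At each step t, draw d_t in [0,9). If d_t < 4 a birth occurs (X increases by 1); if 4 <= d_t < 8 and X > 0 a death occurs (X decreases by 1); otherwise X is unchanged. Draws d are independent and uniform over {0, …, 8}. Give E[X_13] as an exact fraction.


X can drop by at most 1 per step and X_0 = 14 > T = 13, so X_t >= 14 − t >= 1 > 0 for every t <= 13: the floor at 0 (the 'and X > 0' condition) never binds. Hence X_13 = X_0 + Σ_{t<13} Y_t with i.i.d. increments Y_t = y(d_t) ∈ {+1, −1, 0}.
Outcome values over d=0..8: [1, 1, 1, 1, -1, -1, -1, -1, 0]
Σy = 0, Σy² = 8, M = 9
μ = 0/9 = 0,  σ² = 8/9 − (0)² = 8/9
E[X_13] = 14 + 13·(0) = 14

14


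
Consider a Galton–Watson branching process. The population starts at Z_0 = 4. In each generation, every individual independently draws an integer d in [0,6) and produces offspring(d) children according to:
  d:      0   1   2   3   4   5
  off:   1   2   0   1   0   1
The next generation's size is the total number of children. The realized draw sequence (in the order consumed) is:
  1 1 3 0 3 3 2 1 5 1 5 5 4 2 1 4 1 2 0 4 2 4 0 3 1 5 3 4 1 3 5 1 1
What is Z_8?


gen 0: Z_0=4, draws=[1, 1, 3, 0], offspring=[2, 2, 1, 1], Z_1=6
gen 1: Z_1=6, draws=[3, 3, 2, 1, 5, 1], offspring=[1, 1, 0, 2, 1, 2], Z_2=7
gen 2: Z_2=7, draws=[5, 5, 4, 2, 1, 4, 1], offspring=[1, 1, 0, 0, 2, 0, 2], Z_3=6
gen 3: Z_3=6, draws=[2, 0, 4, 2, 4, 0], offspring=[0, 1, 0, 0, 0, 1], Z_4=2
gen 4: Z_4=2, draws=[3, 1], offspring=[1, 2], Z_5=3
gen 5: Z_5=3, draws=[5, 3, 4], offspring=[1, 1, 0], Z_6=2
gen 6: Z_6=2, draws=[1, 3], offspring=[2, 1], Z_7=3
gen 7: Z_7=3, draws=[5, 1, 1], offspring=[1, 2, 2], Z_8=5

5


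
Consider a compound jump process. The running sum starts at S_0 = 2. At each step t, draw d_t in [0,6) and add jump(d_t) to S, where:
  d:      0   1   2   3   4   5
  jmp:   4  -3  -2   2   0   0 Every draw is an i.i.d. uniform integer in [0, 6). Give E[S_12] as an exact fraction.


Outcome values over d=0..5: [4, -3, -2, 2, 0, 0]
Σy = 1, Σy² = 33, M = 6
μ = 1/6 = 1/6,  σ² = 33/6 − (1/6)² = 197/36
E[S_12] = 2 + 12·(1/6) = 4

4


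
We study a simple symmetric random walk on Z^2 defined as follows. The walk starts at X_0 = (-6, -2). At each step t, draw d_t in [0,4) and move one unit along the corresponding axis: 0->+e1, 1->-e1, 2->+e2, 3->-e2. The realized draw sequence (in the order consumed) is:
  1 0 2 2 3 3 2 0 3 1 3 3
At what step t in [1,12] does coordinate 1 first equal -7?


t=0: X=(-6, -2), d=1 → -e1, X_1=(-7, -2)
t=1: X=(-7, -2), d=0 → +e1, X_2=(-6, -2)
t=2: X=(-6, -2), d=2 → +e2, X_3=(-6, -1)
t=3: X=(-6, -1), d=2 → +e2, X_4=(-6, 0)
t=4: X=(-6, 0), d=3 → -e2, X_5=(-6, -1)
t=5: X=(-6, -1), d=3 → -e2, X_6=(-6, -2)
t=6: X=(-6, -2), d=2 → +e2, X_7=(-6, -1)
t=7: X=(-6, -1), d=0 → +e1, X_8=(-5, -1)
t=8: X=(-5, -1), d=3 → -e2, X_9=(-5, -2)
t=9: X=(-5, -2), d=1 → -e1, X_10=(-6, -2)
t=10: X=(-6, -2), d=3 → -e2, X_11=(-6, -3)
t=11: X=(-6, -3), d=3 → -e2, X_12=(-6, -4)

1


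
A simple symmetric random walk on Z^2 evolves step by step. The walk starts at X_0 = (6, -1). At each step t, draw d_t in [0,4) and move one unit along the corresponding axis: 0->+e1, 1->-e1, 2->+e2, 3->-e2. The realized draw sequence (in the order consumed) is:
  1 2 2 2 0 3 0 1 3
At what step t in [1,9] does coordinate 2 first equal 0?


2

t=0: X=(6, -1), d=1 → -e1, X_1=(5, -1)
t=1: X=(5, -1), d=2 → +e2, X_2=(5, 0)
t=2: X=(5, 0), d=2 → +e2, X_3=(5, 1)
t=3: X=(5, 1), d=2 → +e2, X_4=(5, 2)
t=4: X=(5, 2), d=0 → +e1, X_5=(6, 2)
t=5: X=(6, 2), d=3 → -e2, X_6=(6, 1)
t=6: X=(6, 1), d=0 → +e1, X_7=(7, 1)
t=7: X=(7, 1), d=1 → -e1, X_8=(6, 1)
t=8: X=(6, 1), d=3 → -e2, X_9=(6, 0)


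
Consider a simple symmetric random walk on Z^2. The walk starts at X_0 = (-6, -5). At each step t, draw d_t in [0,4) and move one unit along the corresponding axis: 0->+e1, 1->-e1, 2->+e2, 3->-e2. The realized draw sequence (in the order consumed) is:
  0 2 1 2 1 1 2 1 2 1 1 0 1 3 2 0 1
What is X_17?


t=0: X=(-6, -5), d=0 → +e1, X_1=(-5, -5)
t=1: X=(-5, -5), d=2 → +e2, X_2=(-5, -4)
t=2: X=(-5, -4), d=1 → -e1, X_3=(-6, -4)
t=3: X=(-6, -4), d=2 → +e2, X_4=(-6, -3)
t=4: X=(-6, -3), d=1 → -e1, X_5=(-7, -3)
t=5: X=(-7, -3), d=1 → -e1, X_6=(-8, -3)
t=6: X=(-8, -3), d=2 → +e2, X_7=(-8, -2)
t=7: X=(-8, -2), d=1 → -e1, X_8=(-9, -2)
t=8: X=(-9, -2), d=2 → +e2, X_9=(-9, -1)
t=9: X=(-9, -1), d=1 → -e1, X_10=(-10, -1)
t=10: X=(-10, -1), d=1 → -e1, X_11=(-11, -1)
t=11: X=(-11, -1), d=0 → +e1, X_12=(-10, -1)
t=12: X=(-10, -1), d=1 → -e1, X_13=(-11, -1)
t=13: X=(-11, -1), d=3 → -e2, X_14=(-11, -2)
t=14: X=(-11, -2), d=2 → +e2, X_15=(-11, -1)
t=15: X=(-11, -1), d=0 → +e1, X_16=(-10, -1)
t=16: X=(-10, -1), d=1 → -e1, X_17=(-11, -1)

(-11, -1)


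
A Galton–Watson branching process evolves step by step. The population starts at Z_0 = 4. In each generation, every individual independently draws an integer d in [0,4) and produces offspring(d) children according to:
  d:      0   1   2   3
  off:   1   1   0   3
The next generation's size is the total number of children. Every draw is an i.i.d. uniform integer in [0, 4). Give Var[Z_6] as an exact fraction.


684534375/4194304

Outcome values over d=0..3: [1, 1, 0, 3]
Σy = 5, Σy² = 11, M = 4
μ = 5/4 = 5/4,  σ² = 11/4 − (5/4)² = 19/16
V_0 = 0, E_0 = 4
V_1 = 19/16·E_0 + (5/4)²·V_0 = 19/4;  E_1 = 5
V_2 = 19/16·E_1 + (5/4)²·V_1 = 855/64;  E_2 = 25/4
V_3 = 19/16·E_2 + (5/4)²·V_2 = 28975/1024;  E_3 = 125/16
V_4 = 19/16·E_3 + (5/4)²·V_3 = 876375/16384;  E_4 = 625/64
V_5 = 19/16·E_4 + (5/4)²·V_4 = 24949375/262144;  E_5 = 3125/256
V_6 = 19/16·E_5 + (5/4)²·V_5 = 684534375/4194304;  E_6 = 15625/1024


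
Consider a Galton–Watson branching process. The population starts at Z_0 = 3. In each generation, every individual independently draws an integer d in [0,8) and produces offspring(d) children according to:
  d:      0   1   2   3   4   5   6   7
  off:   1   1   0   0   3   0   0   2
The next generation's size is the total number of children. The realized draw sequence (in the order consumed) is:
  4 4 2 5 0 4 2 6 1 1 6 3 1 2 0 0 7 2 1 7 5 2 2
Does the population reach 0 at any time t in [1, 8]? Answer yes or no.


gen 0: Z_0=3, draws=[4, 4, 2], offspring=[3, 3, 0], Z_1=6
gen 1: Z_1=6, draws=[5, 0, 4, 2, 6, 1], offspring=[0, 1, 3, 0, 0, 1], Z_2=5
gen 2: Z_2=5, draws=[1, 6, 3, 1, 2], offspring=[1, 0, 0, 1, 0], Z_3=2
gen 3: Z_3=2, draws=[0, 0], offspring=[1, 1], Z_4=2
gen 4: Z_4=2, draws=[7, 2], offspring=[2, 0], Z_5=2
gen 5: Z_5=2, draws=[1, 7], offspring=[1, 2], Z_6=3
gen 6: Z_6=3, draws=[5, 2, 2], offspring=[0, 0, 0], Z_7=0
gen 7: Z_7=0, draws=[], offspring=[], Z_8=0

yes


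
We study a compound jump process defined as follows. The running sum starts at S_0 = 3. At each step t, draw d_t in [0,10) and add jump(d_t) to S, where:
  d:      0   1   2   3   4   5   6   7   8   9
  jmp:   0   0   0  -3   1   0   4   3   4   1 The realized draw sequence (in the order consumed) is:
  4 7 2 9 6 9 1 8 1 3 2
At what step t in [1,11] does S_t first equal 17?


t=0: S=3, d=4, jump=1, S_1=4
t=1: S=4, d=7, jump=3, S_2=7
t=2: S=7, d=2, jump=0, S_3=7
t=3: S=7, d=9, jump=1, S_4=8
t=4: S=8, d=6, jump=4, S_5=12
t=5: S=12, d=9, jump=1, S_6=13
t=6: S=13, d=1, jump=0, S_7=13
t=7: S=13, d=8, jump=4, S_8=17
t=8: S=17, d=1, jump=0, S_9=17
t=9: S=17, d=3, jump=-3, S_10=14
t=10: S=14, d=2, jump=0, S_11=14

8


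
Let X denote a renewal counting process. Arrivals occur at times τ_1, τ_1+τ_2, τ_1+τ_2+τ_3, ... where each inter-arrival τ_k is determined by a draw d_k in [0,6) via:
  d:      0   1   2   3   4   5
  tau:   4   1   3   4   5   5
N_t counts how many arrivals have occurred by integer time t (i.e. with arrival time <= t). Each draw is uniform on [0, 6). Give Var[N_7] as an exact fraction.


Inter-arrival values over d=0..5: [4, 1, 3, 4, 5, 5]
Each d has probability 1/6, so the pmf of τ is: f(1) = 1/6, f(3) = 1/6, f(4) = 1/3, f(5) = 1/3
Let p_n(j) = P(N_n = j), with p_0 = [1]. Condition on τ_1: p_n(0) = P(τ > n), and for j >= 1, p_n(j) = Σ_{k<=n} f(k)·p_{n−k}(j−1)
p_1 = [5/6, 1/6]  (j = 0..1)
p_2 = [5/6, 5/36, 1/36]  (j = 0..2)
p_3 = [2/3, 11/36, 5/216, 1/216]  (j = 0..3)
p_4 = [1/3, 7/12, 17/216, 5/1296, 1/1296]  (j = 0..4)
p_5 = [0, 29/36, 19/108, 23/1296, 5/7776, 1/7776]  (j = 0..5)
p_6 = [0, 2/3, 31/108, 55/1296, 29/7776, 5/46656, 1/46656]  (j = 0..6)
p_7 = [0, 5/9, 77/216, 101/1296, 1/108, 35/46656, 5/279936, 1/279936]  (j = 0..7)
E[N_7] = Σ j·p_7(j) = 432007/279936;  E[N_7²] = Σ j²·p_7(j) = 797983/279936
Var[N_7] = 797983/279936 − (432007/279936)² = 36754121039/78364164096

36754121039/78364164096


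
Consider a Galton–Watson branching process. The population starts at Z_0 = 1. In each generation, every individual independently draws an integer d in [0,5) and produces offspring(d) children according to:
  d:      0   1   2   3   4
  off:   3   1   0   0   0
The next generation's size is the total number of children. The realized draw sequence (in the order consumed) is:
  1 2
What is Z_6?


0

gen 0: Z_0=1, draws=[1], offspring=[1], Z_1=1
gen 1: Z_1=1, draws=[2], offspring=[0], Z_2=0
gen 2: Z_2=0, draws=[], offspring=[], Z_3=0
gen 3: Z_3=0, draws=[], offspring=[], Z_4=0
gen 4: Z_4=0, draws=[], offspring=[], Z_5=0
gen 5: Z_5=0, draws=[], offspring=[], Z_6=0


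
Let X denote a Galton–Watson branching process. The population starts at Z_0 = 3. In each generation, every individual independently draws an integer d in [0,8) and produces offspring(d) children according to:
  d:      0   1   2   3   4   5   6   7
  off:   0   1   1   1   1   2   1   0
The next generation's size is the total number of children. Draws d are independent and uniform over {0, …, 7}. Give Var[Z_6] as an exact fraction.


Outcome values over d=0..7: [0, 1, 1, 1, 1, 2, 1, 0]
Σy = 7, Σy² = 9, M = 8
μ = 7/8 = 7/8,  σ² = 9/8 − (7/8)² = 23/64
V_0 = 0, E_0 = 3
V_1 = 23/64·E_0 + (7/8)²·V_0 = 69/64;  E_1 = 21/8
V_2 = 23/64·E_1 + (7/8)²·V_1 = 7245/4096;  E_2 = 147/64
V_3 = 23/64·E_2 + (7/8)²·V_2 = 571389/262144;  E_3 = 1029/512
V_4 = 23/64·E_3 + (7/8)²·V_3 = 40115565/16777216;  E_4 = 7203/4096
V_5 = 23/64·E_4 + (7/8)²·V_4 = 2644242909/1073741824;  E_5 = 50421/32768
V_6 = 23/64·E_5 + (7/8)²·V_5 = 167568395085/68719476736;  E_6 = 352947/262144

167568395085/68719476736


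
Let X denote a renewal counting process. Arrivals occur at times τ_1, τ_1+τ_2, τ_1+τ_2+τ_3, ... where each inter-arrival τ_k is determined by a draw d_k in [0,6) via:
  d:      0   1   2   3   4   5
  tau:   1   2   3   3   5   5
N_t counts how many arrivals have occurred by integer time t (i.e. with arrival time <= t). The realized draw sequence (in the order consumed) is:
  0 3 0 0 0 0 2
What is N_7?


5

draw d_1=0: τ_1=1, arrival time A_1=1
draw d_2=3: τ_2=3, arrival time A_2=4
draw d_3=0: τ_3=1, arrival time A_3=5
draw d_4=0: τ_4=1, arrival time A_4=6
draw d_5=0: τ_5=1, arrival time A_5=7
draw d_6=0: τ_6=1, arrival time A_6=8
draw d_7=2: τ_7=3, arrival time A_7=11
N_t over t=0..7: 0:0 1:1 2:1 3:1 4:2 5:3 6:4 7:5


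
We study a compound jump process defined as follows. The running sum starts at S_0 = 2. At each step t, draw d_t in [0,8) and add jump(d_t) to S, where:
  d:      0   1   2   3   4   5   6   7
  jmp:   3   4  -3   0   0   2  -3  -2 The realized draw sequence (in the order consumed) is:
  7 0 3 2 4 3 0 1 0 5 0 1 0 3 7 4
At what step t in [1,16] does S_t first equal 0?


1

t=0: S=2, d=7, jump=-2, S_1=0
t=1: S=0, d=0, jump=3, S_2=3
t=2: S=3, d=3, jump=0, S_3=3
t=3: S=3, d=2, jump=-3, S_4=0
t=4: S=0, d=4, jump=0, S_5=0
t=5: S=0, d=3, jump=0, S_6=0
t=6: S=0, d=0, jump=3, S_7=3
t=7: S=3, d=1, jump=4, S_8=7
t=8: S=7, d=0, jump=3, S_9=10
t=9: S=10, d=5, jump=2, S_10=12
t=10: S=12, d=0, jump=3, S_11=15
t=11: S=15, d=1, jump=4, S_12=19
t=12: S=19, d=0, jump=3, S_13=22
t=13: S=22, d=3, jump=0, S_14=22
t=14: S=22, d=7, jump=-2, S_15=20
t=15: S=20, d=4, jump=0, S_16=20


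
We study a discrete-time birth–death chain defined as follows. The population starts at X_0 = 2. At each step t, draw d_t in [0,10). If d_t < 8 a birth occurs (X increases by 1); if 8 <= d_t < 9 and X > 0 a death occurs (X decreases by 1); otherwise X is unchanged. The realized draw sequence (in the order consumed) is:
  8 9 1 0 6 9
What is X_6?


4

t=0: X=2, d=8 → death, X_1=1
t=1: X=1, d=9 → hold, X_2=1
t=2: X=1, d=1 → birth, X_3=2
t=3: X=2, d=0 → birth, X_4=3
t=4: X=3, d=6 → birth, X_5=4
t=5: X=4, d=9 → hold, X_6=4


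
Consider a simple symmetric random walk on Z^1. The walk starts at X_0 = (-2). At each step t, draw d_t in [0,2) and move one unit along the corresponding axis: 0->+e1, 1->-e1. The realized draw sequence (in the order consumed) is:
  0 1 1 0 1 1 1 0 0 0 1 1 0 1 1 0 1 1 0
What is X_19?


(-5)

t=0: X=(-2), d=0 → +e1, X_1=(-1)
t=1: X=(-1), d=1 → -e1, X_2=(-2)
t=2: X=(-2), d=1 → -e1, X_3=(-3)
t=3: X=(-3), d=0 → +e1, X_4=(-2)
t=4: X=(-2), d=1 → -e1, X_5=(-3)
t=5: X=(-3), d=1 → -e1, X_6=(-4)
t=6: X=(-4), d=1 → -e1, X_7=(-5)
t=7: X=(-5), d=0 → +e1, X_8=(-4)
t=8: X=(-4), d=0 → +e1, X_9=(-3)
t=9: X=(-3), d=0 → +e1, X_10=(-2)
t=10: X=(-2), d=1 → -e1, X_11=(-3)
t=11: X=(-3), d=1 → -e1, X_12=(-4)
t=12: X=(-4), d=0 → +e1, X_13=(-3)
t=13: X=(-3), d=1 → -e1, X_14=(-4)
t=14: X=(-4), d=1 → -e1, X_15=(-5)
t=15: X=(-5), d=0 → +e1, X_16=(-4)
t=16: X=(-4), d=1 → -e1, X_17=(-5)
t=17: X=(-5), d=1 → -e1, X_18=(-6)
t=18: X=(-6), d=0 → +e1, X_19=(-5)


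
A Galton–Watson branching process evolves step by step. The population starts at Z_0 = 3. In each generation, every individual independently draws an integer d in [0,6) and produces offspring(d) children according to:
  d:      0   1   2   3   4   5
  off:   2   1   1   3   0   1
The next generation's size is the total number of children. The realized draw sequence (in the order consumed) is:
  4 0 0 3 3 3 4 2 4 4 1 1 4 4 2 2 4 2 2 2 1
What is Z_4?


4

gen 0: Z_0=3, draws=[4, 0, 0], offspring=[0, 2, 2], Z_1=4
gen 1: Z_1=4, draws=[3, 3, 3, 4], offspring=[3, 3, 3, 0], Z_2=9
gen 2: Z_2=9, draws=[2, 4, 4, 1, 1, 4, 4, 2, 2], offspring=[1, 0, 0, 1, 1, 0, 0, 1, 1], Z_3=5
gen 3: Z_3=5, draws=[4, 2, 2, 2, 1], offspring=[0, 1, 1, 1, 1], Z_4=4


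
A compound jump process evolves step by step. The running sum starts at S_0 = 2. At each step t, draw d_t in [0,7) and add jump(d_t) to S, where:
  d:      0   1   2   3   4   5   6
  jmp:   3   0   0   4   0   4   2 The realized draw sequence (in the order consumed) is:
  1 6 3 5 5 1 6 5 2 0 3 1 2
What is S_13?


29

t=0: S=2, d=1, jump=0, S_1=2
t=1: S=2, d=6, jump=2, S_2=4
t=2: S=4, d=3, jump=4, S_3=8
t=3: S=8, d=5, jump=4, S_4=12
t=4: S=12, d=5, jump=4, S_5=16
t=5: S=16, d=1, jump=0, S_6=16
t=6: S=16, d=6, jump=2, S_7=18
t=7: S=18, d=5, jump=4, S_8=22
t=8: S=22, d=2, jump=0, S_9=22
t=9: S=22, d=0, jump=3, S_10=25
t=10: S=25, d=3, jump=4, S_11=29
t=11: S=29, d=1, jump=0, S_12=29
t=12: S=29, d=2, jump=0, S_13=29


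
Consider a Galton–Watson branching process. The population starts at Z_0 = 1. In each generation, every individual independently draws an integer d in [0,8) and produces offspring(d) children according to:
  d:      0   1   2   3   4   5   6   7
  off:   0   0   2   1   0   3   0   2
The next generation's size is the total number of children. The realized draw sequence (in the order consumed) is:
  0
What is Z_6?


gen 0: Z_0=1, draws=[0], offspring=[0], Z_1=0
gen 1: Z_1=0, draws=[], offspring=[], Z_2=0
gen 2: Z_2=0, draws=[], offspring=[], Z_3=0
gen 3: Z_3=0, draws=[], offspring=[], Z_4=0
gen 4: Z_4=0, draws=[], offspring=[], Z_5=0
gen 5: Z_5=0, draws=[], offspring=[], Z_6=0

0


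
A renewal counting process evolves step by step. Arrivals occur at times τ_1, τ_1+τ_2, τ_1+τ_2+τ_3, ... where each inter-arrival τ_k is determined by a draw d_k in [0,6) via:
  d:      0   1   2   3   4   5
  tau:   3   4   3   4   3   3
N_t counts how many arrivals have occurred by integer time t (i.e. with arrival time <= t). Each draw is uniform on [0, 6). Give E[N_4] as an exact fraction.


1

Inter-arrival values over d=0..5: [3, 4, 3, 4, 3, 3]
Each d has probability 1/6, so the pmf of τ is: f(3) = 2/3, f(4) = 1/3
Renewal equation for m(n) = E[N_n]: condition on τ_1 = k (if k <= n, one arrival plus a fresh copy on the remaining n−k steps): m(n) = F(n) + Σ_{k<=n} f(k)·m(n−k), where F(n) = P(τ <= n) and m(0) = 0
m(1) = F(1) = 0
m(2) = F(2) = 0
m(3) = F(3) = 2/3
m(4) = F(4) = 1
E[N_4] = m(4) = 1


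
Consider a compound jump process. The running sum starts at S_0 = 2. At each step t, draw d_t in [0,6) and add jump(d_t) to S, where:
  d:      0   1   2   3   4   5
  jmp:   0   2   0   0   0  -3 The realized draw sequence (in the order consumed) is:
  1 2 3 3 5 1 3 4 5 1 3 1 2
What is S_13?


t=0: S=2, d=1, jump=2, S_1=4
t=1: S=4, d=2, jump=0, S_2=4
t=2: S=4, d=3, jump=0, S_3=4
t=3: S=4, d=3, jump=0, S_4=4
t=4: S=4, d=5, jump=-3, S_5=1
t=5: S=1, d=1, jump=2, S_6=3
t=6: S=3, d=3, jump=0, S_7=3
t=7: S=3, d=4, jump=0, S_8=3
t=8: S=3, d=5, jump=-3, S_9=0
t=9: S=0, d=1, jump=2, S_10=2
t=10: S=2, d=3, jump=0, S_11=2
t=11: S=2, d=1, jump=2, S_12=4
t=12: S=4, d=2, jump=0, S_13=4

4


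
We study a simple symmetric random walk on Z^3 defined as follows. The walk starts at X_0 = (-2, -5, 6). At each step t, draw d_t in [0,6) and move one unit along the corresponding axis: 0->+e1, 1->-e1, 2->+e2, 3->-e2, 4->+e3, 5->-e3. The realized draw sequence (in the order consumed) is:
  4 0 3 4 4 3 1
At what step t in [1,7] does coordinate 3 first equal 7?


t=0: X=(-2, -5, 6), d=4 → +e3, X_1=(-2, -5, 7)
t=1: X=(-2, -5, 7), d=0 → +e1, X_2=(-1, -5, 7)
t=2: X=(-1, -5, 7), d=3 → -e2, X_3=(-1, -6, 7)
t=3: X=(-1, -6, 7), d=4 → +e3, X_4=(-1, -6, 8)
t=4: X=(-1, -6, 8), d=4 → +e3, X_5=(-1, -6, 9)
t=5: X=(-1, -6, 9), d=3 → -e2, X_6=(-1, -7, 9)
t=6: X=(-1, -7, 9), d=1 → -e1, X_7=(-2, -7, 9)

1


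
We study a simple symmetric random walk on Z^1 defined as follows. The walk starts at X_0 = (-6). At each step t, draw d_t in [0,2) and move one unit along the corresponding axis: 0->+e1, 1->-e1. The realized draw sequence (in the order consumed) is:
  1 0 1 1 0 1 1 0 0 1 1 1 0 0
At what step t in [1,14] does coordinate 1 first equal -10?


t=0: X=(-6), d=1 → -e1, X_1=(-7)
t=1: X=(-7), d=0 → +e1, X_2=(-6)
t=2: X=(-6), d=1 → -e1, X_3=(-7)
t=3: X=(-7), d=1 → -e1, X_4=(-8)
t=4: X=(-8), d=0 → +e1, X_5=(-7)
t=5: X=(-7), d=1 → -e1, X_6=(-8)
t=6: X=(-8), d=1 → -e1, X_7=(-9)
t=7: X=(-9), d=0 → +e1, X_8=(-8)
t=8: X=(-8), d=0 → +e1, X_9=(-7)
t=9: X=(-7), d=1 → -e1, X_10=(-8)
t=10: X=(-8), d=1 → -e1, X_11=(-9)
t=11: X=(-9), d=1 → -e1, X_12=(-10)
t=12: X=(-10), d=0 → +e1, X_13=(-9)
t=13: X=(-9), d=0 → +e1, X_14=(-8)

12


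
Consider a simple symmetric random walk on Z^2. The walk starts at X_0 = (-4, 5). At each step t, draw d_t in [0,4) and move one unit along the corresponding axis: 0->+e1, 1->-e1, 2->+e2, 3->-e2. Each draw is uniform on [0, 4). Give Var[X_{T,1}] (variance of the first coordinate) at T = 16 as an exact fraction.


8

Outcome values over d=0..3: [1, -1, 0, 0]
Σy = 0, Σy² = 2, M = 4
μ = 0/4 = 0,  σ² = 2/4 − (0)² = 1/2
Independent increments: Var[X_16] = 16·σ² = 16·(1/2) = 8


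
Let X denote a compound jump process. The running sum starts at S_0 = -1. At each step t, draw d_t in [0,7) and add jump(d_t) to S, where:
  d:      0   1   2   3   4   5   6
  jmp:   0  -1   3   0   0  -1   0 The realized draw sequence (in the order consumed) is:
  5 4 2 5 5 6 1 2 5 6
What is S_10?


t=0: S=-1, d=5, jump=-1, S_1=-2
t=1: S=-2, d=4, jump=0, S_2=-2
t=2: S=-2, d=2, jump=3, S_3=1
t=3: S=1, d=5, jump=-1, S_4=0
t=4: S=0, d=5, jump=-1, S_5=-1
t=5: S=-1, d=6, jump=0, S_6=-1
t=6: S=-1, d=1, jump=-1, S_7=-2
t=7: S=-2, d=2, jump=3, S_8=1
t=8: S=1, d=5, jump=-1, S_9=0
t=9: S=0, d=6, jump=0, S_10=0

0


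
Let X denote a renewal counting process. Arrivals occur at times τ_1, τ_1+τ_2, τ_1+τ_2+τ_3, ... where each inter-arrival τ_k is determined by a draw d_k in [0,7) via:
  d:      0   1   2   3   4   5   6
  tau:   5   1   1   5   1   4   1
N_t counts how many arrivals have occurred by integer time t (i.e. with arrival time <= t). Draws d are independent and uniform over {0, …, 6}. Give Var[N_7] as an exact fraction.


Inter-arrival values over d=0..6: [5, 1, 1, 5, 1, 4, 1]
Each d has probability 1/7, so the pmf of τ is: f(1) = 4/7, f(4) = 1/7, f(5) = 2/7
Let p_n(j) = P(N_n = j), with p_0 = [1]. Condition on τ_1: p_n(0) = P(τ > n), and for j >= 1, p_n(j) = Σ_{k<=n} f(k)·p_{n−k}(j−1)
p_1 = [3/7, 4/7]  (j = 0..1)
p_2 = [3/7, 12/49, 16/49]  (j = 0..2)
p_3 = [3/7, 12/49, 48/343, 64/343]  (j = 0..3)
p_4 = [2/7, 19/49, 48/343, 192/2401, 256/2401]  (j = 0..4)
p_5 = [0, 25/49, 104/343, 192/2401, 768/16807, 1024/16807]  (j = 0..5)
p_6 = [0, 9/49, 24/49, 528/2401, 768/16807, 3072/117649, 4096/117649]  (j = 0..6)
p_7 = [0, 9/49, 72/343, 944/2401, 2560/16807, 3072/117649, 12288/823543, 16384/823543]  (j = 0..7)
E[N_7] = Σ j·p_7(j) = 2266079/823543;  E[N_7²] = Σ j²·p_7(j) = 7546703/823543
Var[N_7] = 7546703/823543 − (2266079/823543)² = 1079920394488/678223072849

1079920394488/678223072849


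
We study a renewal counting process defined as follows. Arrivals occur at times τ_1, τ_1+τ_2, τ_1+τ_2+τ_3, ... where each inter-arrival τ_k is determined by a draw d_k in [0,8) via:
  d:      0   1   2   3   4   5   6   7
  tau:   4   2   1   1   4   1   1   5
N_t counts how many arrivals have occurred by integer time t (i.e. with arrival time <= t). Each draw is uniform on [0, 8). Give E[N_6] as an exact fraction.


1277/512

Inter-arrival values over d=0..7: [4, 2, 1, 1, 4, 1, 1, 5]
Each d has probability 1/8, so the pmf of τ is: f(1) = 1/2, f(2) = 1/8, f(4) = 1/4, f(5) = 1/8
Renewal equation for m(n) = E[N_n]: condition on τ_1 = k (if k <= n, one arrival plus a fresh copy on the remaining n−k steps): m(n) = F(n) + Σ_{k<=n} f(k)·m(n−k), where F(n) = P(τ <= n) and m(0) = 0
m(1) = F(1) = 1/2
m(2) = F(2) + f(1)·m(1) = 5/8 + 1/2·1/2 = 7/8
m(3) = F(3) + f(1)·m(2) + f(2)·m(1) = 5/8 + 1/2·7/8 + 1/8·1/2 = 9/8
m(4) = F(4) + f(1)·m(3) + f(2)·m(2) = 7/8 + 1/2·9/8 + 1/8·7/8 = 99/64
m(5) = F(5) + f(1)·m(4) + f(2)·m(3) + f(4)·m(1) = 1 + 1/2·99/64 + 1/8·9/8 + 1/4·1/2 = 261/128
m(6) = F(6) + f(1)·m(5) + f(2)·m(4) + f(4)·m(2) + f(5)·m(1) = 1 + 1/2·261/128 + 1/8·99/64 + 1/4·7/8 + 1/8·1/2 = 1277/512
E[N_6] = m(6) = 1277/512


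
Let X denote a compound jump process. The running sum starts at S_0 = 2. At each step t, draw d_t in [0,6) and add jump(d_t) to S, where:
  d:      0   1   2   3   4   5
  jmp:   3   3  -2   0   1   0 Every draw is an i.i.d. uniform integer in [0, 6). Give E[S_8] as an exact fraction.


Outcome values over d=0..5: [3, 3, -2, 0, 1, 0]
Σy = 5, Σy² = 23, M = 6
μ = 5/6 = 5/6,  σ² = 23/6 − (5/6)² = 113/36
E[S_8] = 2 + 8·(5/6) = 26/3

26/3


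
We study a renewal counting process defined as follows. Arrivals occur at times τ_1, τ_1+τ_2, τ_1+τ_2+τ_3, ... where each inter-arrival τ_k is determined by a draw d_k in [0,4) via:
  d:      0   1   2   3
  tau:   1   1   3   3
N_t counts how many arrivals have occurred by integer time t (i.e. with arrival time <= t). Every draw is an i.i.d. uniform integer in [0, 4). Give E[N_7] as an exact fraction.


435/128

Inter-arrival values over d=0..3: [1, 1, 3, 3]
Each d has probability 1/4, so the pmf of τ is: f(1) = 1/2, f(3) = 1/2
Renewal equation for m(n) = E[N_n]: condition on τ_1 = k (if k <= n, one arrival plus a fresh copy on the remaining n−k steps): m(n) = F(n) + Σ_{k<=n} f(k)·m(n−k), where F(n) = P(τ <= n) and m(0) = 0
m(1) = F(1) = 1/2
m(2) = F(2) + f(1)·m(1) = 1/2 + 1/2·1/2 = 3/4
m(3) = F(3) + f(1)·m(2) = 1 + 1/2·3/4 = 11/8
m(4) = F(4) + f(1)·m(3) + f(3)·m(1) = 1 + 1/2·11/8 + 1/2·1/2 = 31/16
m(5) = F(5) + f(1)·m(4) + f(3)·m(2) = 1 + 1/2·31/16 + 1/2·3/4 = 75/32
m(6) = F(6) + f(1)·m(5) + f(3)·m(3) = 1 + 1/2·75/32 + 1/2·11/8 = 183/64
m(7) = F(7) + f(1)·m(6) + f(3)·m(4) = 1 + 1/2·183/64 + 1/2·31/16 = 435/128
E[N_7] = m(7) = 435/128


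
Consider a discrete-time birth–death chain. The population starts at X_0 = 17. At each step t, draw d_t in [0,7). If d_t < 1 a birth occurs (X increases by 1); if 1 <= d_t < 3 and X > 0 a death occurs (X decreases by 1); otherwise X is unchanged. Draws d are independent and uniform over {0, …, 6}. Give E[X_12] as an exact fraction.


X can drop by at most 1 per step and X_0 = 17 > T = 12, so X_t >= 17 − t >= 5 > 0 for every t <= 12: the floor at 0 (the 'and X > 0' condition) never binds. Hence X_12 = X_0 + Σ_{t<12} Y_t with i.i.d. increments Y_t = y(d_t) ∈ {+1, −1, 0}.
Outcome values over d=0..6: [1, -1, -1, 0, 0, 0, 0]
Σy = -1, Σy² = 3, M = 7
μ = -1/7 = -1/7,  σ² = 3/7 − (-1/7)² = 20/49
E[X_12] = 17 + 12·(-1/7) = 107/7

107/7


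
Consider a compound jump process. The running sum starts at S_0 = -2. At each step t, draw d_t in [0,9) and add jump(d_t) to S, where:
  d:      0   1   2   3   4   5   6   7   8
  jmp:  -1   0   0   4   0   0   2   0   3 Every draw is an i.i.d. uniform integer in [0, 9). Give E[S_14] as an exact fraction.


Outcome values over d=0..8: [-1, 0, 0, 4, 0, 0, 2, 0, 3]
Σy = 8, Σy² = 30, M = 9
μ = 8/9 = 8/9,  σ² = 30/9 − (8/9)² = 206/81
E[S_14] = -2 + 14·(8/9) = 94/9

94/9


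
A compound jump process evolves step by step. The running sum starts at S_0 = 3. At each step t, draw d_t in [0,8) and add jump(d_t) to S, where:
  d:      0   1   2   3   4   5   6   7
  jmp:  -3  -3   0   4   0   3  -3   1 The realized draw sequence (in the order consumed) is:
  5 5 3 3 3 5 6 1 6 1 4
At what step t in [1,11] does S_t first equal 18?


t=0: S=3, d=5, jump=3, S_1=6
t=1: S=6, d=5, jump=3, S_2=9
t=2: S=9, d=3, jump=4, S_3=13
t=3: S=13, d=3, jump=4, S_4=17
t=4: S=17, d=3, jump=4, S_5=21
t=5: S=21, d=5, jump=3, S_6=24
t=6: S=24, d=6, jump=-3, S_7=21
t=7: S=21, d=1, jump=-3, S_8=18
t=8: S=18, d=6, jump=-3, S_9=15
t=9: S=15, d=1, jump=-3, S_10=12
t=10: S=12, d=4, jump=0, S_11=12

8


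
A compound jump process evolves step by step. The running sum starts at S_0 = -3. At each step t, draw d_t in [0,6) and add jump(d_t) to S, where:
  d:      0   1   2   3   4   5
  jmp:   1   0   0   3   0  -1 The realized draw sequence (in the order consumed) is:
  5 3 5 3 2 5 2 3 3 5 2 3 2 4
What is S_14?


8

t=0: S=-3, d=5, jump=-1, S_1=-4
t=1: S=-4, d=3, jump=3, S_2=-1
t=2: S=-1, d=5, jump=-1, S_3=-2
t=3: S=-2, d=3, jump=3, S_4=1
t=4: S=1, d=2, jump=0, S_5=1
t=5: S=1, d=5, jump=-1, S_6=0
t=6: S=0, d=2, jump=0, S_7=0
t=7: S=0, d=3, jump=3, S_8=3
t=8: S=3, d=3, jump=3, S_9=6
t=9: S=6, d=5, jump=-1, S_10=5
t=10: S=5, d=2, jump=0, S_11=5
t=11: S=5, d=3, jump=3, S_12=8
t=12: S=8, d=2, jump=0, S_13=8
t=13: S=8, d=4, jump=0, S_14=8


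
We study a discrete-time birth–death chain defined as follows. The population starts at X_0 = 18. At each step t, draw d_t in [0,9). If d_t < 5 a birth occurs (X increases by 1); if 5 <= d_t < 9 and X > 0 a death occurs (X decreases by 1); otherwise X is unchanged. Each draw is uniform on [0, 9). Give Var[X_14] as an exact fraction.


X can drop by at most 1 per step and X_0 = 18 > T = 14, so X_t >= 18 − t >= 4 > 0 for every t <= 14: the floor at 0 (the 'and X > 0' condition) never binds. Hence X_14 = X_0 + Σ_{t<14} Y_t with i.i.d. increments Y_t = y(d_t) ∈ {+1, −1, 0}.
Outcome values over d=0..8: [1, 1, 1, 1, 1, -1, -1, -1, -1]
Σy = 1, Σy² = 9, M = 9
μ = 1/9 = 1/9,  σ² = 9/9 − (1/9)² = 80/81
Independent increments: Var[X_14] = 14·σ² = 14·(80/81) = 1120/81

1120/81


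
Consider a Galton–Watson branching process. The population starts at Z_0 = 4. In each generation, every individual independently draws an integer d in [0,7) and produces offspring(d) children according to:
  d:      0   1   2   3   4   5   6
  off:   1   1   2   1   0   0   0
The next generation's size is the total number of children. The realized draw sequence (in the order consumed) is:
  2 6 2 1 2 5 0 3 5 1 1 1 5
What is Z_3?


gen 0: Z_0=4, draws=[2, 6, 2, 1], offspring=[2, 0, 2, 1], Z_1=5
gen 1: Z_1=5, draws=[2, 5, 0, 3, 5], offspring=[2, 0, 1, 1, 0], Z_2=4
gen 2: Z_2=4, draws=[1, 1, 1, 5], offspring=[1, 1, 1, 0], Z_3=3

3


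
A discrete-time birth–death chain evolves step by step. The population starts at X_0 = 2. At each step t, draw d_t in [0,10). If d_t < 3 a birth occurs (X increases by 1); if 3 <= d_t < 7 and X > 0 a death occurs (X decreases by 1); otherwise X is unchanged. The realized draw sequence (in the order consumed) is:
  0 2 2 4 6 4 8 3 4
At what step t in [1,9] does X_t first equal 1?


t=0: X=2, d=0 → birth, X_1=3
t=1: X=3, d=2 → birth, X_2=4
t=2: X=4, d=2 → birth, X_3=5
t=3: X=5, d=4 → death, X_4=4
t=4: X=4, d=6 → death, X_5=3
t=5: X=3, d=4 → death, X_6=2
t=6: X=2, d=8 → hold, X_7=2
t=7: X=2, d=3 → death, X_8=1
t=8: X=1, d=4 → death, X_9=0

8


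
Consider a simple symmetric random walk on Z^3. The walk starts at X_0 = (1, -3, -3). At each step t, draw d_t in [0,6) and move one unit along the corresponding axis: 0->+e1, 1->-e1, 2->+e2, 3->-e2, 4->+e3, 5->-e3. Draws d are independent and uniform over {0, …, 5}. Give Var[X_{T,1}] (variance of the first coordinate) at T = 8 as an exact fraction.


8/3

Outcome values over d=0..5: [1, -1, 0, 0, 0, 0]
Σy = 0, Σy² = 2, M = 6
μ = 0/6 = 0,  σ² = 2/6 − (0)² = 1/3
Independent increments: Var[X_8] = 8·σ² = 8·(1/3) = 8/3


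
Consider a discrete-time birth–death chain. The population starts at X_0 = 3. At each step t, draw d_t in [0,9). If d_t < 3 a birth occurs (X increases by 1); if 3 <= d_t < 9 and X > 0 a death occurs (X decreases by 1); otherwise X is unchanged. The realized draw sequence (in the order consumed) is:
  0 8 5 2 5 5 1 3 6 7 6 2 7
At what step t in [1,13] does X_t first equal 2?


3

t=0: X=3, d=0 → birth, X_1=4
t=1: X=4, d=8 → death, X_2=3
t=2: X=3, d=5 → death, X_3=2
t=3: X=2, d=2 → birth, X_4=3
t=4: X=3, d=5 → death, X_5=2
t=5: X=2, d=5 → death, X_6=1
t=6: X=1, d=1 → birth, X_7=2
t=7: X=2, d=3 → death, X_8=1
t=8: X=1, d=6 → death, X_9=0
t=9: X=0, d=7 → hold, X_10=0
t=10: X=0, d=6 → hold, X_11=0
t=11: X=0, d=2 → birth, X_12=1
t=12: X=1, d=7 → death, X_13=0


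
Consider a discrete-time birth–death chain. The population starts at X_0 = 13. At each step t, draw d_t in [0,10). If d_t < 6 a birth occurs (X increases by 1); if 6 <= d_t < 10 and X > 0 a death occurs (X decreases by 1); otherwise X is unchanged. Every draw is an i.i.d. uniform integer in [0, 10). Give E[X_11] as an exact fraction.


X can drop by at most 1 per step and X_0 = 13 > T = 11, so X_t >= 13 − t >= 2 > 0 for every t <= 11: the floor at 0 (the 'and X > 0' condition) never binds. Hence X_11 = X_0 + Σ_{t<11} Y_t with i.i.d. increments Y_t = y(d_t) ∈ {+1, −1, 0}.
Outcome values over d=0..9: [1, 1, 1, 1, 1, 1, -1, -1, -1, -1]
Σy = 2, Σy² = 10, M = 10
μ = 2/10 = 1/5,  σ² = 10/10 − (1/5)² = 24/25
E[X_11] = 13 + 11·(1/5) = 76/5

76/5


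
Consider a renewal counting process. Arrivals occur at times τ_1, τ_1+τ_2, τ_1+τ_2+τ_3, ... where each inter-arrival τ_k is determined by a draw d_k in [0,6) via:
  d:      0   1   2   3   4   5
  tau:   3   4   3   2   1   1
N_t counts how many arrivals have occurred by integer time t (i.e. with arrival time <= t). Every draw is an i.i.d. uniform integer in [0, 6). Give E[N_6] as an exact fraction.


Inter-arrival values over d=0..5: [3, 4, 3, 2, 1, 1]
Each d has probability 1/6, so the pmf of τ is: f(1) = 1/3, f(2) = 1/6, f(3) = 1/3, f(4) = 1/6
Renewal equation for m(n) = E[N_n]: condition on τ_1 = k (if k <= n, one arrival plus a fresh copy on the remaining n−k steps): m(n) = F(n) + Σ_{k<=n} f(k)·m(n−k), where F(n) = P(τ <= n) and m(0) = 0
m(1) = F(1) = 1/3
m(2) = F(2) + f(1)·m(1) = 1/2 + 1/3·1/3 = 11/18
m(3) = F(3) + f(1)·m(2) + f(2)·m(1) = 5/6 + 1/3·11/18 + 1/6·1/3 = 59/54
m(4) = F(4) + f(1)·m(3) + f(2)·m(2) + f(3)·m(1) = 1 + 1/3·59/54 + 1/6·11/18 + 1/3·1/3 = 511/324
m(5) = F(5) + f(1)·m(4) + f(2)·m(3) + f(3)·m(2) + f(4)·m(1) = 1 + 1/3·511/324 + 1/6·59/54 + 1/3·11/18 + 1/6·1/3 = 478/243
m(6) = F(6) + f(1)·m(5) + f(2)·m(4) + f(3)·m(3) + f(4)·m(2) = 1 + 1/3·478/243 + 1/6·511/324 + 1/3·59/54 + 1/6·11/18 = 13907/5832
E[N_6] = m(6) = 13907/5832

13907/5832


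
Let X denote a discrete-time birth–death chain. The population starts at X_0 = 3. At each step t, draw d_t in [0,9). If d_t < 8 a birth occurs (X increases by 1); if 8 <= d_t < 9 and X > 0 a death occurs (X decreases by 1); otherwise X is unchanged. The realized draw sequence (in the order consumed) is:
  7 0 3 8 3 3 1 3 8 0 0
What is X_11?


10

t=0: X=3, d=7 → birth, X_1=4
t=1: X=4, d=0 → birth, X_2=5
t=2: X=5, d=3 → birth, X_3=6
t=3: X=6, d=8 → death, X_4=5
t=4: X=5, d=3 → birth, X_5=6
t=5: X=6, d=3 → birth, X_6=7
t=6: X=7, d=1 → birth, X_7=8
t=7: X=8, d=3 → birth, X_8=9
t=8: X=9, d=8 → death, X_9=8
t=9: X=8, d=0 → birth, X_10=9
t=10: X=9, d=0 → birth, X_11=10


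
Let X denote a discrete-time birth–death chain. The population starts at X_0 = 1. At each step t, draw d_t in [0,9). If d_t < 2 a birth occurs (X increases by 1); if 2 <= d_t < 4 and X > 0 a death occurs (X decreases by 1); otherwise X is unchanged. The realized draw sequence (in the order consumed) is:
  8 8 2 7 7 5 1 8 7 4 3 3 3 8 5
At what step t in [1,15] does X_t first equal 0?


t=0: X=1, d=8 → hold, X_1=1
t=1: X=1, d=8 → hold, X_2=1
t=2: X=1, d=2 → death, X_3=0
t=3: X=0, d=7 → hold, X_4=0
t=4: X=0, d=7 → hold, X_5=0
t=5: X=0, d=5 → hold, X_6=0
t=6: X=0, d=1 → birth, X_7=1
t=7: X=1, d=8 → hold, X_8=1
t=8: X=1, d=7 → hold, X_9=1
t=9: X=1, d=4 → hold, X_10=1
t=10: X=1, d=3 → death, X_11=0
t=11: X=0, d=3 → hold, X_12=0
t=12: X=0, d=3 → hold, X_13=0
t=13: X=0, d=8 → hold, X_14=0
t=14: X=0, d=5 → hold, X_15=0

3
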